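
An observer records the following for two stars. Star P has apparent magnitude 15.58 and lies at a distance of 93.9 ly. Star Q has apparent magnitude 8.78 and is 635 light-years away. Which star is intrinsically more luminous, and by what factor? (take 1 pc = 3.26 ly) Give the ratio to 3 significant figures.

Star Q is more luminous, by a factor of 24000.

Star P: d = 93.9 ly / 3.26 = 28.80 pc
Star P: M = m − 5 log₁₀ d + 5 = 15.58 − 5·1.4594 + 5 = 13.283
Star Q: d = 635 ly / 3.26 = 194.8 pc
Star Q: M = m − 5 log₁₀ d + 5 = 8.78 − 5·2.2896 + 5 = 2.332
ΔM = M_P − M_Q = 13.283 − (2.332) = 10.951; smaller M is more luminous → Star Q.
L ratio = 10^(0.4 |ΔM|) = 10^4.380 = 24000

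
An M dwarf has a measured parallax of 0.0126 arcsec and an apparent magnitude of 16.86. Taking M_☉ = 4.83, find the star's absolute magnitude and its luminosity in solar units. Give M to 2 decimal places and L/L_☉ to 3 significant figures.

M ≈ 12.36; L/L_☉ ≈ 9.71×10^-4

d = 1/p = 1/0.0126″ = 79.37 pc
M = m − 5 log₁₀ d + 5 = 16.86 − 5·1.8996 + 5 = 12.362
M − M_☉ = 12.362 − 4.83 = 7.532
L/L_☉ = 10^(−0.4 × 7.532) = 9.711×10^-4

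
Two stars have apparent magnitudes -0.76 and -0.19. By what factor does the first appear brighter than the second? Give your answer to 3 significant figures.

1.69

Magnitude difference = -0.57
Flux ratio = 10^(−0.4 Δm) = 10^(−0.4 × -0.57) = 10^0.228 = 1.690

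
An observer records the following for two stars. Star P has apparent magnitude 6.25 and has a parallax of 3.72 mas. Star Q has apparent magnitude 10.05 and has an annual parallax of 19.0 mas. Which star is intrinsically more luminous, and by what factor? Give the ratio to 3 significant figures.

Star P is more luminous, by a factor of 864.

Star P: p = 3.72 mas = 3.72×10^-3″ → d = 1/p = 268.8 pc
Star P: M = m − 5 log₁₀ d + 5 = 6.25 − 5·2.4295 + 5 = -0.897
Star Q: p = 19.0 mas = 0.0190″ → d = 1/p = 52.63 pc
Star Q: M = m − 5 log₁₀ d + 5 = 10.05 − 5·1.7212 + 5 = 6.444
ΔM = M_P − M_Q = -0.897 − (6.444) = -7.341; smaller M is more luminous → Star P.
L ratio = 10^(0.4 |ΔM|) = 10^2.936 = 863.8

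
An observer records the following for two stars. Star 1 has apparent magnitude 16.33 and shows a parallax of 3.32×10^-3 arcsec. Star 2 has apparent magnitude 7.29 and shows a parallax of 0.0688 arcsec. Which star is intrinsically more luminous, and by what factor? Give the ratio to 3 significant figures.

Star 2 is more luminous, by a factor of 9.62.

Star 1: d = 1/p = 1/3.32×10^-3″ = 301.2 pc
Star 1: M = m − 5 log₁₀ d + 5 = 16.33 − 5·2.4789 + 5 = 8.936
Star 2: d = 1/p = 1/0.0688″ = 14.53 pc
Star 2: M = m − 5 log₁₀ d + 5 = 7.29 − 5·1.1624 + 5 = 6.478
ΔM = M_1 − M_2 = 8.936 − (6.478) = 2.458; smaller M is more luminous → Star 2.
L ratio = 10^(0.4 |ΔM|) = 10^0.983 = 9.618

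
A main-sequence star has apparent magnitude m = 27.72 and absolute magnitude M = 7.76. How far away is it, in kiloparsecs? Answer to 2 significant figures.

d ≈ 98 kpc

Distance modulus: m − M = 27.72 − (7.76) = 19.960
m − M = 5 log₁₀ d − 5
log₁₀ d = (m − M)/5 + 1 = 4.9920
d = 10^4.9920 = 98170 pc
= 98.17 kpc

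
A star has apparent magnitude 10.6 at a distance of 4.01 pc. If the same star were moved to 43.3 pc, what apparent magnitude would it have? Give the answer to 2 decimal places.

Flux ∝ 1/d², so Δm = 5 log₁₀(d₂/d₁) = 5 log₁₀(43.3/4.01) = 5.167
m₂ = m₁ + Δm = 10.6 + (5.167) = 15.767

m ≈ 15.77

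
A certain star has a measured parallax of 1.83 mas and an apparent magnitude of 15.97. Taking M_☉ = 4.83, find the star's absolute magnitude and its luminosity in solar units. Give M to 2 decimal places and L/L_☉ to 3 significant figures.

d = 1/p = 1000/1.83 mas = 546.4 pc
M = m − 5 log₁₀ d + 5 = 15.97 − 5·2.7375 + 5 = 7.282
M − M_☉ = 7.282 − 4.83 = 2.452
L/L_☉ = 10^(−0.4 × 2.452) = 0.1045

M ≈ 7.28; L/L_☉ ≈ 0.104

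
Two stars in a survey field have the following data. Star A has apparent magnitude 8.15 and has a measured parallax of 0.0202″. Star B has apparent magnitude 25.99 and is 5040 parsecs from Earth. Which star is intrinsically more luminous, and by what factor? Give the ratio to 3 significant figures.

Star A: d = 1/p = 1/0.0202″ = 49.50 pc
Star A: M = m − 5 log₁₀ d + 5 = 8.15 − 5·1.6946 + 5 = 4.677
Star B: M = m − 5 log₁₀ d + 5 = 25.99 − 5·3.7024 + 5 = 12.478
ΔM = M_A − M_B = 4.677 − (12.478) = -7.801; smaller M is more luminous → Star A.
L ratio = 10^(0.4 |ΔM|) = 10^3.120 = 1320

Star A is more luminous, by a factor of 1320.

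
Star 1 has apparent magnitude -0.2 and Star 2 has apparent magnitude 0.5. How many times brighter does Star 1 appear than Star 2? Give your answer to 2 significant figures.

Magnitude difference = -0.7
Flux ratio = 10^(−0.4 Δm) = 10^(−0.4 × -0.7) = 10^0.280 = 1.905

1.9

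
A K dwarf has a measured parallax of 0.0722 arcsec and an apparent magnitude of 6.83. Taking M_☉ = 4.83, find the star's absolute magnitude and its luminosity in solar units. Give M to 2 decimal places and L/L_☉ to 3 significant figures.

d = 1/p = 1/0.0722″ = 13.85 pc
M = m − 5 log₁₀ d + 5 = 6.83 − 5·1.1415 + 5 = 6.123
M − M_☉ = 6.123 − 4.83 = 1.293
L/L_☉ = 10^(−0.4 × 1.293) = 0.3040

M ≈ 6.12; L/L_☉ ≈ 0.304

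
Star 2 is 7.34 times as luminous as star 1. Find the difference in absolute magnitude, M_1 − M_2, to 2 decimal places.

M_1 − M_2 ≈ 2.16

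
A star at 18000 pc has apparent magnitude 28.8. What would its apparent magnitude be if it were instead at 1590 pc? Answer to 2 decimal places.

m ≈ 23.53

Flux ∝ 1/d², so Δm = 5 log₁₀(d₂/d₁) = 5 log₁₀(1590/18000) = -5.269
m₂ = m₁ + Δm = 28.8 + (-5.269) = 23.531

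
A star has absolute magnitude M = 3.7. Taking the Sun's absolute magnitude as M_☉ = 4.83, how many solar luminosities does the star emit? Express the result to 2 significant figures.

M − M_☉ = 3.7 − 4.83 = -1.130
L/L_☉ = 10^(−0.4 (M − M_☉)) = 10^0.452 = 2.831

L/L_☉ ≈ 2.8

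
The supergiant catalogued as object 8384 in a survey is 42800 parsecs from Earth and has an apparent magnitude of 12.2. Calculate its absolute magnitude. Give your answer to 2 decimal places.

M ≈ -5.96

5 log₁₀(d/10 pc) = 5 log₁₀(42800) − 5 = 18.157
M = m − 5 log₁₀(d/10) = 12.2 − 18.157 = -5.957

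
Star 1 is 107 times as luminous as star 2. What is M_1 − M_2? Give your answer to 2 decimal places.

Pogson: ΔM = −2.5 log₁₀(ratio) = −2.5 log₁₀(107) = −2.5 × 2.0294 = -5.073
Star 1 is brighter, so it has the smaller magnitude: the difference is negative.

M_1 − M_2 ≈ -5.07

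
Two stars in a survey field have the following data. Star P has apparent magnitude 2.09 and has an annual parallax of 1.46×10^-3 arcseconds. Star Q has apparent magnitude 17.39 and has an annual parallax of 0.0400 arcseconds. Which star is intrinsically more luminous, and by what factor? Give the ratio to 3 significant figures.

Star P: d = 1/p = 1/1.46×10^-3″ = 684.9 pc
Star P: M = m − 5 log₁₀ d + 5 = 2.09 − 5·2.8356 + 5 = -7.088
Star Q: d = 1/p = 1/0.0400″ = 25.00 pc
Star Q: M = m − 5 log₁₀ d + 5 = 17.39 − 5·1.3979 + 5 = 15.400
ΔM = M_P − M_Q = -7.088 − (15.400) = -22.489; smaller M is more luminous → Star P.
L ratio = 10^(0.4 |ΔM|) = 10^8.995 = 9.895×10^8

Star P is more luminous, by a factor of 9.89×10^8.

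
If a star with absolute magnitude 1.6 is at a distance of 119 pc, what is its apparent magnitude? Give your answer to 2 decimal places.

m ≈ 6.98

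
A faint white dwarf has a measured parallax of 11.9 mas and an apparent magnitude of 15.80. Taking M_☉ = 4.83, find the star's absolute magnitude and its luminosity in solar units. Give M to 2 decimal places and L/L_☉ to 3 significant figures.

d = 1/p = 1000/11.9 mas = 84.03 pc
M = m − 5 log₁₀ d + 5 = 15.80 − 5·1.9245 + 5 = 11.178
M − M_☉ = 11.178 − 4.83 = 6.348
L/L_☉ = 10^(−0.4 × 6.348) = 2.890×10^-3

M ≈ 11.18; L/L_☉ ≈ 2.89×10^-3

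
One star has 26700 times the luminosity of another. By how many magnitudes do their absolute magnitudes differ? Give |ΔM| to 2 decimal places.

|ΔM| ≈ 11.07

Pogson: ΔM = −2.5 log₁₀(ratio) = −2.5 log₁₀(26700) = −2.5 × 4.4265 = -11.066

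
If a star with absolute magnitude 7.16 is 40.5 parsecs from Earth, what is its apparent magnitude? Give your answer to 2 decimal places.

m ≈ 10.20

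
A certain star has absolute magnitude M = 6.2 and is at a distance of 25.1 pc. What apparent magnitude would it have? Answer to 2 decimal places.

m = M + 5 log₁₀ d − 5 = 6.2 + 5·1.3997 − 5 = 8.198

m ≈ 8.20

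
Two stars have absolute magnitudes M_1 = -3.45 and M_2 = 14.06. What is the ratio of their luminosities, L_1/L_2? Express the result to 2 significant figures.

L_1/L_2 ≈ 1.0×10^7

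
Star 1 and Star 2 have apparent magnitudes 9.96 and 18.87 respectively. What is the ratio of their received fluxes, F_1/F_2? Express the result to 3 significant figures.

Magnitude difference = -8.91
Flux ratio = 10^(−0.4 Δm) = 10^(−0.4 × -8.91) = 10^3.564 = 3664

F_1/F_2 ≈ 3660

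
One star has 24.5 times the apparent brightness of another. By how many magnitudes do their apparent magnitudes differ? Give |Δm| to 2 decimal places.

|Δm| ≈ 3.47

Pogson: Δm = −2.5 log₁₀(ratio) = −2.5 log₁₀(24.5) = −2.5 × 1.3892 = -3.473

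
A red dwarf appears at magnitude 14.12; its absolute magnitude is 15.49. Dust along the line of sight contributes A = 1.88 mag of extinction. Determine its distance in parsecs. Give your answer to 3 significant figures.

d ≈ 2.24 pc

m − M = 5 log₁₀(d/10 pc) + A  ⇒  14.12 − (15.49) − 1.88 = 5 log₁₀(d/10)
-3.250 = 5 log₁₀(d/10)
log₁₀ d = (m − M − A)/5 + 1 = 0.3500
d = 10^0.3500 = 2.239 pc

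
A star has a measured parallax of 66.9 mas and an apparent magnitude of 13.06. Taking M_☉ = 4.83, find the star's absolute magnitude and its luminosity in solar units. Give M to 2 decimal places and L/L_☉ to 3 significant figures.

d = 1/p = 1000/66.9 mas = 14.95 pc
M = m − 5 log₁₀ d + 5 = 13.06 − 5·1.1746 + 5 = 12.187
M − M_☉ = 12.187 − 4.83 = 7.357
L/L_☉ = 10^(−0.4 × 7.357) = 1.141×10^-3

M ≈ 12.19; L/L_☉ ≈ 1.14×10^-3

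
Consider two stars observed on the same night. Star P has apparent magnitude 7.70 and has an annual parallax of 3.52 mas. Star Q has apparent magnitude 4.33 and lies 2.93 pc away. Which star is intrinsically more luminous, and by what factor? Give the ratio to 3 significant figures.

Star P is more luminous, by a factor of 422.

Star P: p = 3.52 mas = 3.52×10^-3″ → d = 1/p = 284.1 pc
Star P: M = m − 5 log₁₀ d + 5 = 7.70 − 5·2.4535 + 5 = 0.433
Star Q: M = m − 5 log₁₀ d + 5 = 4.33 − 5·0.4669 + 5 = 6.996
ΔM = M_P − M_Q = 0.433 − (6.996) = -6.563; smaller M is more luminous → Star P.
L ratio = 10^(0.4 |ΔM|) = 10^2.625 = 421.9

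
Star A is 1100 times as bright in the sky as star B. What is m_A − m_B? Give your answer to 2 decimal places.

m_A − m_B ≈ -7.60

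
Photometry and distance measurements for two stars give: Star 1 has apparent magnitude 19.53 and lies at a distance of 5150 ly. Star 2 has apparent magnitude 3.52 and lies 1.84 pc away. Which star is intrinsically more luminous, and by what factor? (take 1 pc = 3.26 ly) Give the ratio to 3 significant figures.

Star 1: d = 5150 ly / 3.26 = 1580 pc
Star 1: M = m − 5 log₁₀ d + 5 = 19.53 − 5·3.1986 + 5 = 8.537
Star 2: M = m − 5 log₁₀ d + 5 = 3.52 − 5·0.2648 + 5 = 7.196
ΔM = M_1 − M_2 = 8.537 − (7.196) = 1.341; smaller M is more luminous → Star 2.
L ratio = 10^(0.4 |ΔM|) = 10^0.536 = 3.439

Star 2 is more luminous, by a factor of 3.44.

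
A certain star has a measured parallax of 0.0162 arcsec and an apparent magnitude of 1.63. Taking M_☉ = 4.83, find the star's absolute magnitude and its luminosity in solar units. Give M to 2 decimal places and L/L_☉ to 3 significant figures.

d = 1/p = 1/0.0162″ = 61.73 pc
M = m − 5 log₁₀ d + 5 = 1.63 − 5·1.7905 + 5 = -2.322
M − M_☉ = -2.322 − 4.83 = -7.152
L/L_☉ = 10^(−0.4 × -7.152) = 726.1

M ≈ -2.32; L/L_☉ ≈ 726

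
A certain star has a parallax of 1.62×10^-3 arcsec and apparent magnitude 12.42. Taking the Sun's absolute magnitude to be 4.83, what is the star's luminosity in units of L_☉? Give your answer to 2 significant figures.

L/L_☉ ≈ 3.5

d = 1/p = 1/1.62×10^-3″ = 617.3 pc
M = m − 5 log₁₀ d + 5 = 12.42 − 5·2.7905 + 5 = 3.468
M − M_☉ = 3.468 − 4.83 = -1.362
L/L_☉ = 10^(−0.4 × -1.362) = 3.507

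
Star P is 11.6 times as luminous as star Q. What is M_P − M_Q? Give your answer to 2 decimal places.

M_P − M_Q ≈ -2.66

Pogson: ΔM = −2.5 log₁₀(ratio) = −2.5 log₁₀(11.6) = −2.5 × 1.0645 = -2.661
Star P is brighter, so it has the smaller magnitude: the difference is negative.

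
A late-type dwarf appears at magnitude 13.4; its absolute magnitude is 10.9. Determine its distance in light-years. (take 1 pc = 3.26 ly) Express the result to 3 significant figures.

μ = m − M = 2.500
m − M = 5 log₁₀ d − 5
log₁₀ d = (m − M)/5 + 1 = 1.5000
d = 10^1.5000 = 31.62 pc
= 103.1 ly

d ≈ 103 ly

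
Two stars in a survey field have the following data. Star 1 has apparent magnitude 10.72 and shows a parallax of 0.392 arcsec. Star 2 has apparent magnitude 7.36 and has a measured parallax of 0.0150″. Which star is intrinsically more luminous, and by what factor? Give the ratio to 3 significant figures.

Star 2 is more luminous, by a factor of 15100.

Star 1: d = 1/p = 1/0.392″ = 2.551 pc
Star 1: M = m − 5 log₁₀ d + 5 = 10.72 − 5·0.4067 + 5 = 13.686
Star 2: d = 1/p = 1/0.0150″ = 66.67 pc
Star 2: M = m − 5 log₁₀ d + 5 = 7.36 − 5·1.8239 + 5 = 3.240
ΔM = M_1 − M_2 = 13.686 − (3.240) = 10.446; smaller M is more luminous → Star 2.
L ratio = 10^(0.4 |ΔM|) = 10^4.178 = 15080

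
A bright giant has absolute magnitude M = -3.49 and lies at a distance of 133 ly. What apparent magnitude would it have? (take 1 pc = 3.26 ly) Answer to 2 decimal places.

m ≈ -0.44

d = 133 ly / 3.26 = 40.80 pc
m = M + 5 log₁₀ d − 5 = -3.49 + 5·1.6106 − 5 = -0.437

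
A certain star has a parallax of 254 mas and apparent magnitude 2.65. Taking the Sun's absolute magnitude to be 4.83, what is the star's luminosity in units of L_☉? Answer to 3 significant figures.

L/L_☉ ≈ 1.15

d = 1/p = 1000/254 mas = 3.937 pc
M = m − 5 log₁₀ d + 5 = 2.65 − 5·0.5952 + 5 = 4.674
M − M_☉ = 4.674 − 4.83 = -0.156
L/L_☉ = 10^(−0.4 × -0.156) = 1.154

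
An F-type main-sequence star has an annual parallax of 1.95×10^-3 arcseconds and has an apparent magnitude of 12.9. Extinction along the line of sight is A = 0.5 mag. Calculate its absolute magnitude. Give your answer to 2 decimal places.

M ≈ 3.85

d = 1/p = 1/1.95×10^-3″ = 512.8 pc
5 log₁₀(d/10 pc) = 5 log₁₀(512.8) − 5 = 8.550
M = m − 5 log₁₀(d/10) − A = 12.9 − 8.550 − 0.5 = 3.850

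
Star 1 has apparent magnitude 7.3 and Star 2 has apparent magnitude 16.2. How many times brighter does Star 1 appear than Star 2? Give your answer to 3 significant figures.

Δm = 7.3 − (16.2) = -8.9
Flux ratio = 10^(−0.4 Δm) = 10^(−0.4 × -8.9) = 10^3.560 = 3631

3630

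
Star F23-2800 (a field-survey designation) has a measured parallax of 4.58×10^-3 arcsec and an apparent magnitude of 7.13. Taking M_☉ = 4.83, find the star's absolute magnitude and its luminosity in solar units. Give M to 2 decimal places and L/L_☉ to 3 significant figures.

d = 1/p = 1/4.58×10^-3″ = 218.3 pc
M = m − 5 log₁₀ d + 5 = 7.13 − 5·2.3391 + 5 = 0.434
M − M_☉ = 0.434 − 4.83 = -4.396
L/L_☉ = 10^(−0.4 × -4.396) = 57.32

M ≈ 0.43; L/L_☉ ≈ 57.3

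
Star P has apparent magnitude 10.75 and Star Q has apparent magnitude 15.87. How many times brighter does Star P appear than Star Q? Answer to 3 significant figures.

112

Δm = 10.75 − (15.87) = -5.12
Flux ratio = 10^(−0.4 Δm) = 10^(−0.4 × -5.12) = 10^2.048 = 111.7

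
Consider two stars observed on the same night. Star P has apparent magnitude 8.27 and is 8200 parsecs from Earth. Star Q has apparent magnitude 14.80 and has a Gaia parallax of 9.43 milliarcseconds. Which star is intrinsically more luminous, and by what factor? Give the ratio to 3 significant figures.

Star P: M = m − 5 log₁₀ d + 5 = 8.27 − 5·3.9138 + 5 = -6.299
Star Q: p = 9.43 mas = 9.43×10^-3″ → d = 1/p = 106.0 pc
Star Q: M = m − 5 log₁₀ d + 5 = 14.80 − 5·2.0255 + 5 = 9.673
ΔM = M_P − M_Q = -6.299 − (9.673) = -15.972; smaller M is more luminous → Star P.
L ratio = 10^(0.4 |ΔM|) = 10^6.389 = 2.447×10^6

Star P is more luminous, by a factor of 2.45×10^6.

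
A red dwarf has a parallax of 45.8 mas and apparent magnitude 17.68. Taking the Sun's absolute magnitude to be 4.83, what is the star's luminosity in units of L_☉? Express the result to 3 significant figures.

d = 1/p = 1000/45.8 mas = 21.83 pc
M = m − 5 log₁₀ d + 5 = 17.68 − 5·1.3391 + 5 = 15.984
M − M_☉ = 15.984 − 4.83 = 11.154
L/L_☉ = 10^(−0.4 × 11.154) = 3.454×10^-5

L/L_☉ ≈ 3.45×10^-5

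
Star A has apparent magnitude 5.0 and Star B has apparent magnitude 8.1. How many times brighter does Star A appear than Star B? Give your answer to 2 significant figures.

17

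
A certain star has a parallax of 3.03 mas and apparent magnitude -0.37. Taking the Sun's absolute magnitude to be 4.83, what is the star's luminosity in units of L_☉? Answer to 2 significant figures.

L/L_☉ ≈ 130000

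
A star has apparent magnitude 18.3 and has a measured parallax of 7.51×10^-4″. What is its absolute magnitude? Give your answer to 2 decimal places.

d = 1/p = 1/7.51×10^-4″ = 1332 pc
5 log₁₀(d/10 pc) = 5 log₁₀(1332) − 5 = 10.622
M = m − 5 log₁₀(d/10) = 18.3 − 10.622 = 7.678

M ≈ 7.68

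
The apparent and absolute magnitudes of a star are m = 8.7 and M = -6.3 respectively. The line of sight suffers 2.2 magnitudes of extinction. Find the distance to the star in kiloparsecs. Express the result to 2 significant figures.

d ≈ 3.6 kpc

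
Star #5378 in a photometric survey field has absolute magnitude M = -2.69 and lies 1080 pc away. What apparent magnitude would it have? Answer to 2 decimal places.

m ≈ 7.48

m = M + 5 log₁₀ d − 5 = -2.69 + 5·3.0334 − 5 = 7.477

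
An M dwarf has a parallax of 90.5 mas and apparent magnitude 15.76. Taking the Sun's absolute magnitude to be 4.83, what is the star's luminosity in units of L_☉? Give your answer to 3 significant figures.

L/L_☉ ≈ 5.18×10^-5

d = 1/p = 1000/90.5 mas = 11.05 pc
M = m − 5 log₁₀ d + 5 = 15.76 − 5·1.0434 + 5 = 15.543
M − M_☉ = 15.543 − 4.83 = 10.713
L/L_☉ = 10^(−0.4 × 10.713) = 5.184×10^-5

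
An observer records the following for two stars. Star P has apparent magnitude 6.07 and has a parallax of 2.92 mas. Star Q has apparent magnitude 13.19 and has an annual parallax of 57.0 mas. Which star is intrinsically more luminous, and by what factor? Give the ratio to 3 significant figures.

Star P: p = 2.92 mas = 2.92×10^-3″ → d = 1/p = 342.5 pc
Star P: M = m − 5 log₁₀ d + 5 = 6.07 − 5·2.5346 + 5 = -1.603
Star Q: p = 57.0 mas = 0.0570″ → d = 1/p = 17.54 pc
Star Q: M = m − 5 log₁₀ d + 5 = 13.19 − 5·1.2441 + 5 = 11.969
ΔM = M_P − M_Q = -1.603 − (11.969) = -13.572; smaller M is more luminous → Star P.
L ratio = 10^(0.4 |ΔM|) = 10^5.429 = 268500

Star P is more luminous, by a factor of 269000.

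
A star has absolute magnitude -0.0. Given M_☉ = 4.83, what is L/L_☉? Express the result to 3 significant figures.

L/L_☉ ≈ 85.5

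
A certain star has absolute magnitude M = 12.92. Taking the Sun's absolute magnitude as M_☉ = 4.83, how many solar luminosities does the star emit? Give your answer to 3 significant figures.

L/L_☉ ≈ 5.81×10^-4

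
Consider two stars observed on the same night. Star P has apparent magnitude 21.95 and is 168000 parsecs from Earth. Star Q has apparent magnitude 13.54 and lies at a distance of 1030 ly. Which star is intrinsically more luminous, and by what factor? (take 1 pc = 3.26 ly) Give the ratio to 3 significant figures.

Star P is more luminous, by a factor of 122.

Star P: M = m − 5 log₁₀ d + 5 = 21.95 − 5·5.2253 + 5 = 0.823
Star Q: d = 1030 ly / 3.26 = 316.0 pc
Star Q: M = m − 5 log₁₀ d + 5 = 13.54 − 5·2.4996 + 5 = 6.042
ΔM = M_P − M_Q = 0.823 − (6.042) = -5.218; smaller M is more luminous → Star P.
L ratio = 10^(0.4 |ΔM|) = 10^2.087 = 122.3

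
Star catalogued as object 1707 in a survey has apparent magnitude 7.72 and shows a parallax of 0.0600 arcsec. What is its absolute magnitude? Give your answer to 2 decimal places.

M ≈ 6.61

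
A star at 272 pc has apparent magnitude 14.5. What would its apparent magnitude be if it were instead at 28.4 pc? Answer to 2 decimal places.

m ≈ 9.59

Flux ∝ 1/d², so Δm = 5 log₁₀(d₂/d₁) = 5 log₁₀(28.4/272) = -4.906
m₂ = m₁ + Δm = 14.5 + (-4.906) = 9.594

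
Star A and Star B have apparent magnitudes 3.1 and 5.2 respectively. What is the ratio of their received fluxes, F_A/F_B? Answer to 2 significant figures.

Magnitude difference = -2.1
Flux ratio = 10^(−0.4 Δm) = 10^(−0.4 × -2.1) = 10^0.840 = 6.918

F_A/F_B ≈ 6.9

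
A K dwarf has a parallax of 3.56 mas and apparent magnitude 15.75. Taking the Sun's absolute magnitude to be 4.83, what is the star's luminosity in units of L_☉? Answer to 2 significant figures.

d = 1/p = 1000/3.56 mas = 280.9 pc
M = m − 5 log₁₀ d + 5 = 15.75 − 5·2.4486 + 5 = 8.507
M − M_☉ = 8.507 − 4.83 = 3.677
L/L_☉ = 10^(−0.4 × 3.677) = 0.03381

L/L_☉ ≈ 0.034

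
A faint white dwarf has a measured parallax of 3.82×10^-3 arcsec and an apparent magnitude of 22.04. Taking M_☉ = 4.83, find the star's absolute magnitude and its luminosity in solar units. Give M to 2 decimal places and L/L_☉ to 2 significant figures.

M ≈ 14.95; L/L_☉ ≈ 9.0×10^-5

d = 1/p = 1/3.82×10^-3″ = 261.8 pc
M = m − 5 log₁₀ d + 5 = 22.04 − 5·2.4179 + 5 = 14.950
M − M_☉ = 14.950 − 4.83 = 10.120
L/L_☉ = 10^(−0.4 × 10.120) = 8.951×10^-5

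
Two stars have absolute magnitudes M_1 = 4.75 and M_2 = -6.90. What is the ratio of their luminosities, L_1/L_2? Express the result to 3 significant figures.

L_1/L_2 ≈ 2.19×10^-5

ΔM = M_1 − M_2 = 11.65
L_1/L_2 = 10^(−0.4 ΔM) = 10^-4.660 = 2.188×10^-5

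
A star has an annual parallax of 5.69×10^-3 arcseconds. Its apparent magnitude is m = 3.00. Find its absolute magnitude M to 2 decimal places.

d = 1/p = 1/5.69×10^-3″ = 175.7 pc
5 log₁₀(d/10 pc) = 5 log₁₀(175.7) − 5 = 6.224
M = m − 5 log₁₀(d/10) = 3.00 − 6.224 = -3.224

M ≈ -3.22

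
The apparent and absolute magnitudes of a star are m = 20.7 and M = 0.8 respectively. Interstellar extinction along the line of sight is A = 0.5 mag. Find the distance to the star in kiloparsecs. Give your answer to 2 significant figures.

m − M = 5 log₁₀(d/10 pc) + A  ⇒  20.7 − (0.8) − 0.5 = 5 log₁₀(d/10)
19.400 = 5 log₁₀(d/10)
log₁₀ d = (m − M − A)/5 + 1 = 4.8800
d = 10^4.8800 = 75860 pc
= 75.86 kpc

d ≈ 76 kpc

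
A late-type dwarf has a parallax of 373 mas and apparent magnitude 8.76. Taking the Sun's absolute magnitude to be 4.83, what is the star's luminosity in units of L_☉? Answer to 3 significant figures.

d = 1/p = 1000/373 mas = 2.681 pc
M = m − 5 log₁₀ d + 5 = 8.76 − 5·0.4283 + 5 = 11.619
M − M_☉ = 11.619 − 4.83 = 6.789
L/L_☉ = 10^(−0.4 × 6.789) = 1.926×10^-3

L/L_☉ ≈ 1.93×10^-3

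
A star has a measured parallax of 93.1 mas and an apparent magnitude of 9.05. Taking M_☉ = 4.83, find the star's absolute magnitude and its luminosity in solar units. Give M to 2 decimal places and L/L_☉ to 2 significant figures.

d = 1/p = 1000/93.1 mas = 10.74 pc
M = m − 5 log₁₀ d + 5 = 9.05 − 5·1.0311 + 5 = 8.895
M − M_☉ = 8.895 − 4.83 = 4.065
L/L_☉ = 10^(−0.4 × 4.065) = 0.02366

M ≈ 8.89; L/L_☉ ≈ 0.024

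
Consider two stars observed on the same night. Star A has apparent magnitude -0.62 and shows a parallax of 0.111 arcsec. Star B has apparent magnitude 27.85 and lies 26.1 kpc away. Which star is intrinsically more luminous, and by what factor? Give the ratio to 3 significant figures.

Star A is more luminous, by a factor of 29100.

Star A: d = 1/p = 1/0.111″ = 9.009 pc
Star A: M = m − 5 log₁₀ d + 5 = -0.62 − 5·0.9547 + 5 = -0.393
Star B: d = 26.1 kpc = 26100 pc
Star B: M = m − 5 log₁₀ d + 5 = 27.85 − 5·4.4166 + 5 = 10.767
ΔM = M_A − M_B = -0.393 − (10.767) = -11.160; smaller M is more luminous → Star A.
L ratio = 10^(0.4 |ΔM|) = 10^4.464 = 29110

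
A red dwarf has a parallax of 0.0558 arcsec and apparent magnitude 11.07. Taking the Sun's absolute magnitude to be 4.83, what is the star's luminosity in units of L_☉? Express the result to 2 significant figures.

L/L_☉ ≈ 0.010

d = 1/p = 1/0.0558″ = 17.92 pc
M = m − 5 log₁₀ d + 5 = 11.07 − 5·1.2534 + 5 = 9.803
M − M_☉ = 9.803 − 4.83 = 4.973
L/L_☉ = 10^(−0.4 × 4.973) = 0.01025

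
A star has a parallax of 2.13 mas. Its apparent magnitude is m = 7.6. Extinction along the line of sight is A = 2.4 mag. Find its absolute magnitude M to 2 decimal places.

p = 2.13 mas = 2.13×10^-3″ → d = 1/p = 469.5 pc
5 log₁₀(d/10 pc) = 5 log₁₀(469.5) − 5 = 8.358
M = m − 5 log₁₀(d/10) − A = 7.6 − 8.358 − 2.4 = -3.158

M ≈ -3.16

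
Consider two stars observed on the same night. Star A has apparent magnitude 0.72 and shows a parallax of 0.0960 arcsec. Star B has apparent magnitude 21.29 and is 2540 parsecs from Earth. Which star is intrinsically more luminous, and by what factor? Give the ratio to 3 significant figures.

Star A: d = 1/p = 1/0.0960″ = 10.42 pc
Star A: M = m − 5 log₁₀ d + 5 = 0.72 − 5·1.0177 + 5 = 0.631
Star B: M = m − 5 log₁₀ d + 5 = 21.29 − 5·3.4048 + 5 = 9.266
ΔM = M_A − M_B = 0.631 − (9.266) = -8.634; smaller M is more luminous → Star A.
L ratio = 10^(0.4 |ΔM|) = 10^3.454 = 2843

Star A is more luminous, by a factor of 2840.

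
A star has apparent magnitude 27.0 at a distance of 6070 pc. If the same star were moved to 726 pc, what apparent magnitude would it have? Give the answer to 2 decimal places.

m ≈ 22.39

Flux ∝ 1/d², so Δm = 5 log₁₀(d₂/d₁) = 5 log₁₀(726/6070) = -4.611
m₂ = m₁ + Δm = 27.0 + (-4.611) = 22.389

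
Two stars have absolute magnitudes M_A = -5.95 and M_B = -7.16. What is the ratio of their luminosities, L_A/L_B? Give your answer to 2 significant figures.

L_A/L_B ≈ 0.33

ΔM = M_A − M_B = 1.21
L_A/L_B = 10^(−0.4 ΔM) = 10^-0.484 = 0.3281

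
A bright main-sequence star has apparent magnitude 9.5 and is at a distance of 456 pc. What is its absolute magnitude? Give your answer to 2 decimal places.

5 log₁₀(d/10 pc) = 5 log₁₀(456.0) − 5 = 8.295
M = m − 5 log₁₀(d/10) = 9.5 − 8.295 = 1.205

M ≈ 1.21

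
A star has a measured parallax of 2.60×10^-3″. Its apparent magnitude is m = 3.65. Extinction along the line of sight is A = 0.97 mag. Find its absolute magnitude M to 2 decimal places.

d = 1/p = 1/2.60×10^-3″ = 384.6 pc
5 log₁₀(d/10 pc) = 5 log₁₀(384.6) − 5 = 7.925
M = m − 5 log₁₀(d/10) − A = 3.65 − 7.925 − 0.97 = -5.245

M ≈ -5.25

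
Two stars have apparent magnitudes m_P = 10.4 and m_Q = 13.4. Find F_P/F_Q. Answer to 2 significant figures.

F_P/F_Q ≈ 16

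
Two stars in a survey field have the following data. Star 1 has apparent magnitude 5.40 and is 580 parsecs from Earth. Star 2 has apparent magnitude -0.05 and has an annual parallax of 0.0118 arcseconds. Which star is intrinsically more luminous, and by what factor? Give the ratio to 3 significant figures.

Star 1: M = m − 5 log₁₀ d + 5 = 5.40 − 5·2.7634 + 5 = -3.417
Star 2: d = 1/p = 1/0.0118″ = 84.75 pc
Star 2: M = m − 5 log₁₀ d + 5 = -0.05 − 5·1.9281 + 5 = -4.691
ΔM = M_1 − M_2 = -3.417 − (-4.691) = 1.273; smaller M is more luminous → Star 2.
L ratio = 10^(0.4 |ΔM|) = 10^0.509 = 3.231

Star 2 is more luminous, by a factor of 3.23.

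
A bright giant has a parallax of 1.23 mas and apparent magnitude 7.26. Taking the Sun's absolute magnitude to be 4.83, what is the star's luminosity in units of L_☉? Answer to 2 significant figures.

L/L_☉ ≈ 710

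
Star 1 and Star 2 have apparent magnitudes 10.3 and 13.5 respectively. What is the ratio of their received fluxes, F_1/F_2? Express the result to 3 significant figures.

Δm = 10.3 − (13.5) = -3.2
Flux ratio = 10^(−0.4 Δm) = 10^(−0.4 × -3.2) = 10^1.280 = 19.05

F_1/F_2 ≈ 19.1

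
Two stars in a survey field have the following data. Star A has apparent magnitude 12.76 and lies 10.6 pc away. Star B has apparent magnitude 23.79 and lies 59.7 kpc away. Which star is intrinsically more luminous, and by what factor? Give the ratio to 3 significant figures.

Star A: M = m − 5 log₁₀ d + 5 = 12.76 − 5·1.0253 + 5 = 12.633
Star B: d = 59.7 kpc = 59700 pc
Star B: M = m − 5 log₁₀ d + 5 = 23.79 − 5·4.7760 + 5 = 4.910
ΔM = M_A − M_B = 12.633 − (4.910) = 7.723; smaller M is more luminous → Star B.
L ratio = 10^(0.4 |ΔM|) = 10^3.089 = 1228

Star B is more luminous, by a factor of 1230.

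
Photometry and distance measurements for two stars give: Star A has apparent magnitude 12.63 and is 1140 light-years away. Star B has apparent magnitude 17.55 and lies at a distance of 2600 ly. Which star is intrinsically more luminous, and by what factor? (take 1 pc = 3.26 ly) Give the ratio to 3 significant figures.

Star A: d = 1140 ly / 3.26 = 349.7 pc
Star A: M = m − 5 log₁₀ d + 5 = 12.63 − 5·2.5437 + 5 = 4.912
Star B: d = 2600 ly / 3.26 = 797.5 pc
Star B: M = m − 5 log₁₀ d + 5 = 17.55 − 5·2.9018 + 5 = 8.041
ΔM = M_A − M_B = 4.912 − (8.041) = -3.130; smaller M is more luminous → Star A.
L ratio = 10^(0.4 |ΔM|) = 10^1.252 = 17.86

Star A is more luminous, by a factor of 17.9.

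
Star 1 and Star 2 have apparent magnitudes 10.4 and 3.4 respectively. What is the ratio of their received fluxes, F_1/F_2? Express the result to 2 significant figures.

F_1/F_2 ≈ 1.6×10^-3

Δm = 10.4 − (3.4) = 7.0
Flux ratio = 10^(−0.4 Δm) = 10^(−0.4 × 7.0) = 10^-2.800 = 1.585×10^-3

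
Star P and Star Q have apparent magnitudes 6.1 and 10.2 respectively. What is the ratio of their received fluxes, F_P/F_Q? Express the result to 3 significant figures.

F_P/F_Q ≈ 43.7

Δm = 6.1 − (10.2) = -4.1
Flux ratio = 10^(−0.4 Δm) = 10^(−0.4 × -4.1) = 10^1.640 = 43.65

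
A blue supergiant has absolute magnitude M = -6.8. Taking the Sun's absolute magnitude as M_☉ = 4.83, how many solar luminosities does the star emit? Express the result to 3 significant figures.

L/L_☉ ≈ 44900

M − M_☉ = -6.8 − 4.83 = -11.630
L/L_☉ = 10^(−0.4 (M − M_☉)) = 10^4.652 = 44870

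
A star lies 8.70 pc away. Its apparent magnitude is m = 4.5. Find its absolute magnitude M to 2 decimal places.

M ≈ 4.80

5 log₁₀(d/10 pc) = 5 log₁₀(8.700) − 5 = -0.302
M = m − 5 log₁₀(d/10) = 4.5 + 0.302 = 4.802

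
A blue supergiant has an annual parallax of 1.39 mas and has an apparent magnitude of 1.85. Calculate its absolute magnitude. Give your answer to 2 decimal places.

p = 1.39 mas = 1.39×10^-3″ → d = 1/p = 719.4 pc
5 log₁₀(d/10 pc) = 5 log₁₀(719.4) − 5 = 9.285
M = m − 5 log₁₀(d/10) = 1.85 − 9.285 = -7.435

M ≈ -7.43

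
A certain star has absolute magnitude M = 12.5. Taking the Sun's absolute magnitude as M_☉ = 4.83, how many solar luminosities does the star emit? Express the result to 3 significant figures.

M − M_☉ = 12.5 − 4.83 = 7.670
L/L_☉ = 10^(−0.4 (M − M_☉)) = 10^-3.068 = 8.551×10^-4

L/L_☉ ≈ 8.55×10^-4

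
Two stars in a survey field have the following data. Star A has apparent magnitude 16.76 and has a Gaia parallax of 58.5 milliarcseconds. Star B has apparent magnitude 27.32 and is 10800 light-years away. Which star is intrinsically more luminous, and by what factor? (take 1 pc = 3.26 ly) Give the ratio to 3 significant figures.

Star B is more luminous, by a factor of 2.24.

Star A: p = 58.5 mas = 0.0585″ → d = 1/p = 17.09 pc
Star A: M = m − 5 log₁₀ d + 5 = 16.76 − 5·1.2328 + 5 = 15.596
Star B: d = 10800 ly / 3.26 = 3313 pc
Star B: M = m − 5 log₁₀ d + 5 = 27.32 − 5·3.5202 + 5 = 14.719
ΔM = M_A − M_B = 15.596 − (14.719) = 0.877; smaller M is more luminous → Star B.
L ratio = 10^(0.4 |ΔM|) = 10^0.351 = 2.242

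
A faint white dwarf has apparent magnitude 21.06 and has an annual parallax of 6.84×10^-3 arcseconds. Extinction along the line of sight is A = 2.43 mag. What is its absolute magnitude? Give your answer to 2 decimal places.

M ≈ 12.81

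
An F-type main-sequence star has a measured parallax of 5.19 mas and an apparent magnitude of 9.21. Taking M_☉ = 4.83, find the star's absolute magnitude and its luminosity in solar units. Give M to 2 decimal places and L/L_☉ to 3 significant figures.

d = 1/p = 1000/5.19 mas = 192.7 pc
M = m − 5 log₁₀ d + 5 = 9.21 − 5·2.2848 + 5 = 2.786
M − M_☉ = 2.786 − 4.83 = -2.044
L/L_☉ = 10^(−0.4 × -2.044) = 6.572

M ≈ 2.79; L/L_☉ ≈ 6.57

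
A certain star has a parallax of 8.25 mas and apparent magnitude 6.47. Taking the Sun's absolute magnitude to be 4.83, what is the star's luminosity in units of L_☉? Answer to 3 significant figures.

L/L_☉ ≈ 32.4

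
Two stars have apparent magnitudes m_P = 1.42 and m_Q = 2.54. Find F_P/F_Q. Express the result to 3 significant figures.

Magnitude difference = -1.12
Flux ratio = 10^(−0.4 Δm) = 10^(−0.4 × -1.12) = 10^0.448 = 2.805

F_P/F_Q ≈ 2.81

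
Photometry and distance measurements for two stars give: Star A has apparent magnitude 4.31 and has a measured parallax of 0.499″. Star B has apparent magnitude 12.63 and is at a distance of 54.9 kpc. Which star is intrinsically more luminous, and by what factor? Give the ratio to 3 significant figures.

Star B is more luminous, by a factor of 353000.

Star A: d = 1/p = 1/0.499″ = 2.004 pc
Star A: M = m − 5 log₁₀ d + 5 = 4.31 − 5·0.3019 + 5 = 7.801
Star B: d = 54.9 kpc = 54900 pc
Star B: M = m − 5 log₁₀ d + 5 = 12.63 − 5·4.7396 + 5 = -6.068
ΔM = M_A − M_B = 7.801 − (-6.068) = 13.868; smaller M is more luminous → Star B.
L ratio = 10^(0.4 |ΔM|) = 10^5.547 = 352700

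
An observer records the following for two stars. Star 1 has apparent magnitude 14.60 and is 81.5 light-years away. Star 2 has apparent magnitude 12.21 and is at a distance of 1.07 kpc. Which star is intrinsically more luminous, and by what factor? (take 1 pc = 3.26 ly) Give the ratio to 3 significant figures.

Star 2 is more luminous, by a factor of 16600.

Star 1: d = 81.5 ly / 3.26 = 25.00 pc
Star 1: M = m − 5 log₁₀ d + 5 = 14.60 − 5·1.3979 + 5 = 12.610
Star 2: d = 1.07 kpc = 1070 pc
Star 2: M = m − 5 log₁₀ d + 5 = 12.21 − 5·3.0294 + 5 = 2.063
ΔM = M_1 − M_2 = 12.610 − (2.063) = 10.547; smaller M is more luminous → Star 2.
L ratio = 10^(0.4 |ΔM|) = 10^4.219 = 16550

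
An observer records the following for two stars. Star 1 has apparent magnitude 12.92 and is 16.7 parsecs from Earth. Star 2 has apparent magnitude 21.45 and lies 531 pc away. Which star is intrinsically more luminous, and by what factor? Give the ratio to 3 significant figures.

Star 1 is more luminous, by a factor of 2.55.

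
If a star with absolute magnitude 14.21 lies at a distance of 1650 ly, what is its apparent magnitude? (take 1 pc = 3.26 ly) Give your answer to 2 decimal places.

m ≈ 22.73

d = 1650 ly / 3.26 = 506.1 pc
m = M + 5 log₁₀ d − 5 = 14.21 + 5·2.7043 − 5 = 22.731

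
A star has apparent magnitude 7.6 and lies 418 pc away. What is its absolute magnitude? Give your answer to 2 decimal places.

5 log₁₀(d/10 pc) = 5 log₁₀(418.0) − 5 = 8.106
M = m − 5 log₁₀(d/10) = 7.6 − 8.106 = -0.506

M ≈ -0.51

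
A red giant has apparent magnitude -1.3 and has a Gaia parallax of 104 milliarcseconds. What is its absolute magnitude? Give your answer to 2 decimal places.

p = 104 mas = 0.104″ → d = 1/p = 9.615 pc
5 log₁₀(d/10 pc) = 5 log₁₀(9.615) − 5 = -0.085
M = m − 5 log₁₀(d/10) = -1.3 + 0.085 = -1.215

M ≈ -1.21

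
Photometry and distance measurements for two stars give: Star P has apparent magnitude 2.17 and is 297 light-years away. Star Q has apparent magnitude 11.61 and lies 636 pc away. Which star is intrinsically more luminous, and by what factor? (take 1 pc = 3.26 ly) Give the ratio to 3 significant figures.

Star P is more luminous, by a factor of 123.

Star P: d = 297 ly / 3.26 = 91.10 pc
Star P: M = m − 5 log₁₀ d + 5 = 2.17 − 5·1.9595 + 5 = -2.628
Star Q: M = m − 5 log₁₀ d + 5 = 11.61 − 5·2.8035 + 5 = 2.593
ΔM = M_P − M_Q = -2.628 − (2.593) = -5.220; smaller M is more luminous → Star P.
L ratio = 10^(0.4 |ΔM|) = 10^2.088 = 122.5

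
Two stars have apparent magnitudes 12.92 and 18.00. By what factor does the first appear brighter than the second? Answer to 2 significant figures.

110

Δm = 12.92 − (18.00) = -5.08
Flux ratio = 10^(−0.4 Δm) = 10^(−0.4 × -5.08) = 10^2.032 = 107.6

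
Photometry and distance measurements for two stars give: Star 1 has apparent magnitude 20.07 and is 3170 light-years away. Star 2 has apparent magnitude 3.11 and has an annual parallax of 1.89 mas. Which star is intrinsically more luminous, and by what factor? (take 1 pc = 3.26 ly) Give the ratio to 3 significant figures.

Star 2 is more luminous, by a factor of 1.80×10^6.

Star 1: d = 3170 ly / 3.26 = 972.4 pc
Star 1: M = m − 5 log₁₀ d + 5 = 20.07 − 5·2.9878 + 5 = 10.131
Star 2: p = 1.89 mas = 1.89×10^-3″ → d = 1/p = 529.1 pc
Star 2: M = m − 5 log₁₀ d + 5 = 3.11 − 5·2.7235 + 5 = -5.508
ΔM = M_1 − M_2 = 10.131 − (-5.508) = 15.638; smaller M is more luminous → Star 2.
L ratio = 10^(0.4 |ΔM|) = 10^6.255 = 1.800×10^6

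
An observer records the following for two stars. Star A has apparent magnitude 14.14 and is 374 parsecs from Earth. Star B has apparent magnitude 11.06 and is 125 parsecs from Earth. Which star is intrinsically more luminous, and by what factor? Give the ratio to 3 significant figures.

Star B is more luminous, by a factor of 1.91.

Star A: M = m − 5 log₁₀ d + 5 = 14.14 − 5·2.5729 + 5 = 6.276
Star B: M = m − 5 log₁₀ d + 5 = 11.06 − 5·2.0969 + 5 = 5.575
ΔM = M_A − M_B = 6.276 − (5.575) = 0.700; smaller M is more luminous → Star B.
L ratio = 10^(0.4 |ΔM|) = 10^0.280 = 1.906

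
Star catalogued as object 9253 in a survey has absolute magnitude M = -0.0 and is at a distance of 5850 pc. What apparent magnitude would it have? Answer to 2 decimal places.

m ≈ 13.84

m = M + 5 log₁₀ d − 5 = -0.0 + 5·3.7672 − 5 = 13.836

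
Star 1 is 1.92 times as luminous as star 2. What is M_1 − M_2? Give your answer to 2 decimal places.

Pogson: ΔM = −2.5 log₁₀(ratio) = −2.5 log₁₀(1.92) = −2.5 × 0.2833 = -0.708
Star 1 is brighter, so it has the smaller magnitude: the difference is negative.

M_1 − M_2 ≈ -0.71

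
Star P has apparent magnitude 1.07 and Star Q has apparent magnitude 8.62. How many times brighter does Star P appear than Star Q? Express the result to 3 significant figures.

1050

Magnitude difference = -7.55
Flux ratio = 10^(−0.4 Δm) = 10^(−0.4 × -7.55) = 10^3.020 = 1047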